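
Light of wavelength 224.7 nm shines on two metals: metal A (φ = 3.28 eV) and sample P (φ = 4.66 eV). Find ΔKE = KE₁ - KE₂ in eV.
1.3800 eV

Using KE_max = hc/λ - φ for each metal:

Photon energy: E = hc/λ = 5.5178 eV

For metal A (φ₁ = 3.28 eV):
KE₁ = E - φ₁ = 5.5178 - 3.28 = 2.2378 eV

For sample P (φ₂ = 4.66 eV):
KE₂ = E - φ₂ = 5.5178 - 4.66 = 0.8578 eV

Difference:
ΔKE = KE₁ - KE₂ = 2.2378 - 0.8578 = 1.3800 eV

Note: The difference equals the difference in work functions: 4.66 - 3.28 = 1.38 eV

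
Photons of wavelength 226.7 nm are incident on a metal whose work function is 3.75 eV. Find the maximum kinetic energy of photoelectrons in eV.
1.7191 eV

Using Einstein's photoelectric equation: KE_max = hf - φ = hc/λ - φ

First, calculate the photon energy:
E_photon = hc/λ = (6.626×10⁻³⁴ J·s)(3×10⁸ m/s) / (226.7×10⁻⁹ m)
E_photon = 5.4691 eV

Then, the maximum kinetic energy:
KE_max = E_photon - φ = 5.4691 eV - 3.75 eV = 1.7191 eV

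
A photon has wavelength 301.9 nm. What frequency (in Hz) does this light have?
9.9302e+14 Hz

Using the wave equation: c = fλ

Solving for frequency:
f = c/λ = (3×10⁸ m/s) / (301.9×10⁻⁹ m)
f = 9.9302e+14 Hz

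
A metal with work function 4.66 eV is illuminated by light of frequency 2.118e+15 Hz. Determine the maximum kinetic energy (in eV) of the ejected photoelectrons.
4.0993 eV

Using Einstein's photoelectric equation: KE_max = hf - φ

First, calculate the photon energy:
E_photon = hf = (6.626×10⁻³⁴ J·s)(2.118e+15 Hz)
E_photon = 8.7593 eV

Then, the maximum kinetic energy:
KE_max = E_photon - φ = 8.7593 eV - 4.66 eV = 4.0993 eV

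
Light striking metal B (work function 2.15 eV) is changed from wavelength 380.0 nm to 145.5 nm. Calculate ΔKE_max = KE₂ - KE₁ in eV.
5.2585 eV

Using Einstein's equation: KE_max = hc/λ - φ

For λ₁ = 380.0 nm:
KE₁ = hc/λ₁ - φ = 3.2627 - 2.15 = 1.1127 eV

For λ₂ = 145.5 nm:
KE₂ = hc/λ₂ - φ = 8.5213 - 2.15 = 6.3713 eV

Change in KE:
ΔKE = KE₂ - KE₁ = 6.3713 - 1.1127 = 5.2585 eV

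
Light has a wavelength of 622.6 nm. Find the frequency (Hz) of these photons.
4.8152e+14 Hz

Using the wave equation: c = fλ

Solving for frequency:
f = c/λ = (3×10⁸ m/s) / (622.6×10⁻⁹ m)
f = 4.8152e+14 Hz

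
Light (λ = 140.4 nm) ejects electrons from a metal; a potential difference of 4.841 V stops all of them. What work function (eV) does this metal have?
3.99 eV

The stopping potential gives the maximum kinetic energy: KE_max = eV_s = 4.841 eV

From Einstein's photoelectric equation: KE_max = hc/λ - φ
Rearranging: φ = hc/λ - KE_max

Calculate photon energy:
E_photon = hc/λ = (6.626×10⁻³⁴ J·s)(3×10⁸ m/s) / (140.4×10⁻⁹ m) = 8.8308 eV

Therefore:
φ = 8.8308 - 4.841 = 3.99 eV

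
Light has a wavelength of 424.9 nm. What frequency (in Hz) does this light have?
7.0556e+14 Hz

Using the wave equation: c = fλ

Solving for frequency:
f = c/λ = (3×10⁸ m/s) / (424.9×10⁻⁹ m)
f = 7.0556e+14 Hz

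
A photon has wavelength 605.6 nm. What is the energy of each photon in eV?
2.0473 eV

Using E = hf = hc/λ:

E = hc/λ = (6.626×10⁻³⁴ J·s)(3×10⁸ m/s) / (605.6×10⁻⁹ m)
E = 2.0473 eV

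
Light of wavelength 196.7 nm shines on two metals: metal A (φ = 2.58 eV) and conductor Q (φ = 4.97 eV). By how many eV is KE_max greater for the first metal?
2.3900 eV

Using KE_max = hc/λ - φ for each metal:

Photon energy: E = hc/λ = 6.3032 eV

For metal A (φ₁ = 2.58 eV):
KE₁ = E - φ₁ = 6.3032 - 2.58 = 3.7232 eV

For conductor Q (φ₂ = 4.97 eV):
KE₂ = E - φ₂ = 6.3032 - 4.97 = 1.3332 eV

Difference:
ΔKE = KE₁ - KE₂ = 3.7232 - 1.3332 = 2.3900 eV

Note: The difference equals the difference in work functions: 4.97 - 2.58 = 2.39 eV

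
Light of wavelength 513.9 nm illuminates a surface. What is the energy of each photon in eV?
2.4126 eV

Using E = hf = hc/λ:

E = hc/λ = (6.626×10⁻³⁴ J·s)(3×10⁸ m/s) / (513.9×10⁻⁹ m)
E = 2.4126 eV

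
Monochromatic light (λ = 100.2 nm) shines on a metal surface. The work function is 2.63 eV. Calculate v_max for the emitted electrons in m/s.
1.8513e+06 m/s

First, find the maximum kinetic energy:
E_photon = hc/λ = 12.3737 eV
KE_max = E_photon - φ = 12.3737 - 2.63 = 9.7437 eV

Convert to Joules: KE_max = 9.7437 × 1.602×10⁻¹⁹ J = 1.5611e-18 J

Then use KE = ½mv² to find velocity:
v = √(2·KE/m) = √(2 × 1.5611e-18 J / 9.109e-31 kg)
v = 1.8513e+06 m/s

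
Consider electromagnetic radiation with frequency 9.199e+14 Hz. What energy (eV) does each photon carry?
3.8044 eV

Using E = hf:

E = hf = (6.626×10⁻³⁴ J·s)(9.199e+14 Hz)
E = 3.8044 eV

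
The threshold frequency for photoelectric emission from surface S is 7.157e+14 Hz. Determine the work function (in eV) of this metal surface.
2.96 eV

At the threshold frequency, photon energy equals work function:
φ = hf₀

Calculating:
φ = (6.626×10⁻³⁴ J·s)(7.157e+14 Hz)
φ = 2.96 eV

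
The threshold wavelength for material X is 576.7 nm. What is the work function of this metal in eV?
2.15 eV

At the threshold wavelength, photon energy equals work function:
φ = hc/λ₀

Calculating:
φ = (6.626×10⁻³⁴ J·s)(3×10⁸ m/s) / (576.7×10⁻⁹ m)
φ = 2.15 eV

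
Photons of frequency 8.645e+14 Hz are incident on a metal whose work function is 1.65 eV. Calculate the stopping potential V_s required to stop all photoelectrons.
1.9253 V

The stopping potential V_s satisfies: eV_s = KE_max

First, find KE_max using Einstein's equation:
E_photon = hf = (6.626×10⁻³⁴ J·s)(8.645e+14 Hz) = 3.5753 eV
KE_max = E_photon - φ = 3.5753 - 1.65 = 1.9253 eV

Since eV_s = KE_max:
V_s = KE_max/e = 1.9253 V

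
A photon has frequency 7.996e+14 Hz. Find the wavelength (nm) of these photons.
374.93 nm

Using the wave equation: c = fλ

Solving for wavelength:
λ = c/f = (3×10⁸ m/s) / (7.996e+14 Hz)
λ = 374.93 nm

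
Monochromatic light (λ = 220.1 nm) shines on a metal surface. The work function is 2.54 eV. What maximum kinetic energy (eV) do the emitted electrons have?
3.0931 eV

Using Einstein's photoelectric equation: KE_max = hf - φ = hc/λ - φ

First, calculate the photon energy:
E_photon = hc/λ = (6.626×10⁻³⁴ J·s)(3×10⁸ m/s) / (220.1×10⁻⁹ m)
E_photon = 5.6331 eV

Then, the maximum kinetic energy:
KE_max = E_photon - φ = 5.6331 eV - 2.54 eV = 3.0931 eV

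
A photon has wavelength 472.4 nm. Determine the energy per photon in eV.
2.6246 eV

Using E = hf = hc/λ:

E = hc/λ = (6.626×10⁻³⁴ J·s)(3×10⁸ m/s) / (472.4×10⁻⁹ m)
E = 2.6246 eV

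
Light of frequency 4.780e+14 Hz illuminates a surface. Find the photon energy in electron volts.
1.9768 eV

Using E = hf:

E = hf = (6.626×10⁻³⁴ J·s)(4.780e+14 Hz)
E = 1.9768 eV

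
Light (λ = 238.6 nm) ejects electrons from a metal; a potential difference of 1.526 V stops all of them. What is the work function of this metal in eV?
3.67 eV

The stopping potential gives the maximum kinetic energy: KE_max = eV_s = 1.526 eV

From Einstein's photoelectric equation: KE_max = hc/λ - φ
Rearranging: φ = hc/λ - KE_max

Calculate photon energy:
E_photon = hc/λ = (6.626×10⁻³⁴ J·s)(3×10⁸ m/s) / (238.6×10⁻⁹ m) = 5.1963 eV

Therefore:
φ = 5.1963 - 1.526 = 3.67 eV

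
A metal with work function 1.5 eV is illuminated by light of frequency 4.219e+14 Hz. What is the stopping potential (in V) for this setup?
0.2448 V

The stopping potential V_s satisfies: eV_s = KE_max

First, find KE_max using Einstein's equation:
E_photon = hf = (6.626×10⁻³⁴ J·s)(4.219e+14 Hz) = 1.7448 eV
KE_max = E_photon - φ = 1.7448 - 1.5 = 0.2448 eV

Since eV_s = KE_max:
V_s = KE_max/e = 0.2448 V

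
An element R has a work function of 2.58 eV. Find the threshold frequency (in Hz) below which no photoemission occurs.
6.2384e+14 Hz

The threshold frequency is when the photon energy equals the work function:
hf₀ = φ

Solving for f₀:
f₀ = φ/h = (2.58 eV × 1.602×10⁻¹⁹ J/eV) / (6.626×10⁻³⁴ J·s)
f₀ = 6.2384e+14 Hz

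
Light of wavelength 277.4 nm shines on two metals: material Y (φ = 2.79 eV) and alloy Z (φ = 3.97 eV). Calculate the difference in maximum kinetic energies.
1.1800 eV

Using KE_max = hc/λ - φ for each metal:

Photon energy: E = hc/λ = 4.4695 eV

For material Y (φ₁ = 2.79 eV):
KE₁ = E - φ₁ = 4.4695 - 2.79 = 1.6795 eV

For alloy Z (φ₂ = 3.97 eV):
KE₂ = E - φ₂ = 4.4695 - 3.97 = 0.4995 eV

Difference:
ΔKE = KE₁ - KE₂ = 1.6795 - 0.4995 = 1.1800 eV

Note: The difference equals the difference in work functions: 3.97 - 2.79 = 1.18 eV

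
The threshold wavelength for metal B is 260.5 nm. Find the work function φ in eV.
4.76 eV

At the threshold wavelength, photon energy equals work function:
φ = hc/λ₀

Calculating:
φ = (6.626×10⁻³⁴ J·s)(3×10⁸ m/s) / (260.5×10⁻⁹ m)
φ = 4.76 eV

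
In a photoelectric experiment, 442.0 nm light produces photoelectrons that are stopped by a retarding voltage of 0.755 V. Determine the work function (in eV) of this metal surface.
2.05 eV

The stopping potential gives the maximum kinetic energy: KE_max = eV_s = 0.755 eV

From Einstein's photoelectric equation: KE_max = hc/λ - φ
Rearranging: φ = hc/λ - KE_max

Calculate photon energy:
E_photon = hc/λ = (6.626×10⁻³⁴ J·s)(3×10⁸ m/s) / (442.0×10⁻⁹ m) = 2.8051 eV

Therefore:
φ = 2.8051 - 0.755 = 2.05 eV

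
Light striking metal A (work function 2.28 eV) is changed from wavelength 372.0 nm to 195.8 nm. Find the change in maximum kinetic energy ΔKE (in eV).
2.9993 eV

Using Einstein's equation: KE_max = hc/λ - φ

For λ₁ = 372.0 nm:
KE₁ = hc/λ₁ - φ = 3.3329 - 2.28 = 1.0529 eV

For λ₂ = 195.8 nm:
KE₂ = hc/λ₂ - φ = 6.3322 - 2.28 = 4.0522 eV

Change in KE:
ΔKE = KE₂ - KE₁ = 4.0522 - 1.0529 = 2.9993 eV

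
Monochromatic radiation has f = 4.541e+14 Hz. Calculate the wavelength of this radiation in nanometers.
660.19 nm

Using the wave equation: c = fλ

Solving for wavelength:
λ = c/f = (3×10⁸ m/s) / (4.541e+14 Hz)
λ = 660.19 nm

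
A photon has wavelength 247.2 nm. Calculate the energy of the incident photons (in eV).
5.0155 eV

Using E = hf = hc/λ:

E = hc/λ = (6.626×10⁻³⁴ J·s)(3×10⁸ m/s) / (247.2×10⁻⁹ m)
E = 5.0155 eV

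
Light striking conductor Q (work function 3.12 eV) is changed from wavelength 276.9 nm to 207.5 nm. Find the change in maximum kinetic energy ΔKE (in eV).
1.4976 eV

Using Einstein's equation: KE_max = hc/λ - φ

For λ₁ = 276.9 nm:
KE₁ = hc/λ₁ - φ = 4.4776 - 3.12 = 1.3576 eV

For λ₂ = 207.5 nm:
KE₂ = hc/λ₂ - φ = 5.9751 - 3.12 = 2.8551 eV

Change in KE:
ΔKE = KE₂ - KE₁ = 2.8551 - 1.3576 = 1.4976 eV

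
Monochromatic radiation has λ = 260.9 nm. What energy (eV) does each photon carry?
4.7522 eV

Using E = hf = hc/λ:

E = hc/λ = (6.626×10⁻³⁴ J·s)(3×10⁸ m/s) / (260.9×10⁻⁹ m)
E = 4.7522 eV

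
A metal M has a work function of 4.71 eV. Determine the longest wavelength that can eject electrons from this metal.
263.24 nm

The threshold wavelength is when the photon energy equals the work function:
hc/λ₀ = φ

Solving for λ₀:
λ₀ = hc/φ = (6.626×10⁻³⁴ J·s)(3×10⁸ m/s) / (4.71 eV × 1.602×10⁻¹⁹ J/eV)
λ₀ = 263.24 nm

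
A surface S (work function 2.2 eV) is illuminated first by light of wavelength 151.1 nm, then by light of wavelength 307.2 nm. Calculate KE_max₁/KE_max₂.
3.2710

Using Einstein's equation: KE_max = hc/λ - φ

For λ₁ = 151.1 nm:
E₁ = hc/λ₁ = 8.2054 eV
KE₁ = E₁ - φ = 8.2054 - 2.2 = 6.0054 eV

For λ₂ = 307.2 nm:
E₂ = hc/λ₂ = 4.0359 eV
KE₂ = E₂ - φ = 4.0359 - 2.2 = 1.8359 eV

Ratio: KE₁/KE₂ = 6.0054/1.8359 = 3.2710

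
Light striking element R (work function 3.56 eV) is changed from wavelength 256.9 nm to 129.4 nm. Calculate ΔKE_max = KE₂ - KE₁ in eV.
4.7553 eV

Using Einstein's equation: KE_max = hc/λ - φ

For λ₁ = 256.9 nm:
KE₁ = hc/λ₁ - φ = 4.8262 - 3.56 = 1.2662 eV

For λ₂ = 129.4 nm:
KE₂ = hc/λ₂ - φ = 9.5815 - 3.56 = 6.0215 eV

Change in KE:
ΔKE = KE₂ - KE₁ = 6.0215 - 1.2662 = 4.7553 eV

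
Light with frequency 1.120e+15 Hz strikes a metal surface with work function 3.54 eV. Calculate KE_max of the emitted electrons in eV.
1.0919 eV

Using Einstein's photoelectric equation: KE_max = hf - φ

First, calculate the photon energy:
E_photon = hf = (6.626×10⁻³⁴ J·s)(1.120e+15 Hz)
E_photon = 4.6319 eV

Then, the maximum kinetic energy:
KE_max = E_photon - φ = 4.6319 eV - 3.54 eV = 1.0919 eV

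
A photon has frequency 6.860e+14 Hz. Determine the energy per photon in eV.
2.8371 eV

Using E = hf:

E = hf = (6.626×10⁻³⁴ J·s)(6.860e+14 Hz)
E = 2.8371 eV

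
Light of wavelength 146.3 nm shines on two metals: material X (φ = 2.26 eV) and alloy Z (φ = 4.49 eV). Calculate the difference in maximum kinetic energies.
2.2300 eV

Using KE_max = hc/λ - φ for each metal:

Photon energy: E = hc/λ = 8.4747 eV

For material X (φ₁ = 2.26 eV):
KE₁ = E - φ₁ = 8.4747 - 2.26 = 6.2147 eV

For alloy Z (φ₂ = 4.49 eV):
KE₂ = E - φ₂ = 8.4747 - 4.49 = 3.9847 eV

Difference:
ΔKE = KE₁ - KE₂ = 6.2147 - 3.9847 = 2.2300 eV

Note: The difference equals the difference in work functions: 4.49 - 2.26 = 2.23 eV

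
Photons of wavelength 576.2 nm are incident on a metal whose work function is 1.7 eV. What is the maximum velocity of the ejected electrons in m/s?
3.9864e+05 m/s

First, find the maximum kinetic energy:
E_photon = hc/λ = 2.1518 eV
KE_max = E_photon - φ = 2.1518 - 1.7 = 0.4518 eV

Convert to Joules: KE_max = 0.4518 × 1.602×10⁻¹⁹ J = 7.2379e-20 J

Then use KE = ½mv² to find velocity:
v = √(2·KE/m) = √(2 × 7.2379e-20 J / 9.109e-31 kg)
v = 3.9864e+05 m/s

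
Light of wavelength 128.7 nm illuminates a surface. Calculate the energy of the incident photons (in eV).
9.6336 eV

Using E = hf = hc/λ:

E = hc/λ = (6.626×10⁻³⁴ J·s)(3×10⁸ m/s) / (128.7×10⁻⁹ m)
E = 9.6336 eV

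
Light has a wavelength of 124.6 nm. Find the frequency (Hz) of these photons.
2.4060e+15 Hz

Using the wave equation: c = fλ

Solving for frequency:
f = c/λ = (3×10⁸ m/s) / (124.6×10⁻⁹ m)
f = 2.4060e+15 Hz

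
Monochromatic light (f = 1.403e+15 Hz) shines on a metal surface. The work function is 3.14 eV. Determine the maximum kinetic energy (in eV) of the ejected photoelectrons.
2.6623 eV

Using Einstein's photoelectric equation: KE_max = hf - φ

First, calculate the photon energy:
E_photon = hf = (6.626×10⁻³⁴ J·s)(1.403e+15 Hz)
E_photon = 5.8023 eV

Then, the maximum kinetic energy:
KE_max = E_photon - φ = 5.8023 eV - 3.14 eV = 2.6623 eV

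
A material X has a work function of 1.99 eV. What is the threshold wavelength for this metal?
623.04 nm

The threshold wavelength is when the photon energy equals the work function:
hc/λ₀ = φ

Solving for λ₀:
λ₀ = hc/φ = (6.626×10⁻³⁴ J·s)(3×10⁸ m/s) / (1.99 eV × 1.602×10⁻¹⁹ J/eV)
λ₀ = 623.04 nm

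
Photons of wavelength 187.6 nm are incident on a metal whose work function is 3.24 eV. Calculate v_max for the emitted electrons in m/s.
1.0886e+06 m/s

First, find the maximum kinetic energy:
E_photon = hc/λ = 6.6090 eV
KE_max = E_photon - φ = 6.6090 - 3.24 = 3.3690 eV

Convert to Joules: KE_max = 3.3690 × 1.602×10⁻¹⁹ J = 5.3977e-19 J

Then use KE = ½mv² to find velocity:
v = √(2·KE/m) = √(2 × 5.3977e-19 J / 9.109e-31 kg)
v = 1.0886e+06 m/s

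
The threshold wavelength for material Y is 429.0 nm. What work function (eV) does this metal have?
2.89 eV

At the threshold wavelength, photon energy equals work function:
φ = hc/λ₀

Calculating:
φ = (6.626×10⁻³⁴ J·s)(3×10⁸ m/s) / (429.0×10⁻⁹ m)
φ = 2.89 eV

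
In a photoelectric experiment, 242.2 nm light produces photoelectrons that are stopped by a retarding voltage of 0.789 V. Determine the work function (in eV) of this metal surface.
4.33 eV

The stopping potential gives the maximum kinetic energy: KE_max = eV_s = 0.789 eV

From Einstein's photoelectric equation: KE_max = hc/λ - φ
Rearranging: φ = hc/λ - KE_max

Calculate photon energy:
E_photon = hc/λ = (6.626×10⁻³⁴ J·s)(3×10⁸ m/s) / (242.2×10⁻⁹ m) = 5.1191 eV

Therefore:
φ = 5.1191 - 0.789 = 4.33 eV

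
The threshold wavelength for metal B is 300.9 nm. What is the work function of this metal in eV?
4.12 eV

At the threshold wavelength, photon energy equals work function:
φ = hc/λ₀

Calculating:
φ = (6.626×10⁻³⁴ J·s)(3×10⁸ m/s) / (300.9×10⁻⁹ m)
φ = 4.12 eV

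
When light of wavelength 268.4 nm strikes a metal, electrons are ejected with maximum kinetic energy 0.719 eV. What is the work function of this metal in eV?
3.90 eV

From Einstein's photoelectric equation: KE_max = hf - φ = hc/λ - φ

Rearranging for φ:
φ = hc/λ - KE_max

Calculate photon energy:
E_photon = hc/λ = 4.6194 eV

Therefore:
φ = 4.6194 - 0.719 = 3.90 eV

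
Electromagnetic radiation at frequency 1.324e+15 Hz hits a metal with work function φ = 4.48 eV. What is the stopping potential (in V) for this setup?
0.9956 V

The stopping potential V_s satisfies: eV_s = KE_max

First, find KE_max using Einstein's equation:
E_photon = hf = (6.626×10⁻³⁴ J·s)(1.324e+15 Hz) = 5.4756 eV
KE_max = E_photon - φ = 5.4756 - 4.48 = 0.9956 eV

Since eV_s = KE_max:
V_s = KE_max/e = 0.9956 V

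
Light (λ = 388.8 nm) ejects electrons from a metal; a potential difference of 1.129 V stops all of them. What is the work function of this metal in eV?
2.06 eV

The stopping potential gives the maximum kinetic energy: KE_max = eV_s = 1.129 eV

From Einstein's photoelectric equation: KE_max = hc/λ - φ
Rearranging: φ = hc/λ - KE_max

Calculate photon energy:
E_photon = hc/λ = (6.626×10⁻³⁴ J·s)(3×10⁸ m/s) / (388.8×10⁻⁹ m) = 3.1889 eV

Therefore:
φ = 3.1889 - 1.129 = 2.06 eV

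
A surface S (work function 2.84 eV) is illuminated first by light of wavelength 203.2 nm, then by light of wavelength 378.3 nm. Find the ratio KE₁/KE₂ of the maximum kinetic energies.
7.4567

Using Einstein's equation: KE_max = hc/λ - φ

For λ₁ = 203.2 nm:
E₁ = hc/λ₁ = 6.1016 eV
KE₁ = E₁ - φ = 6.1016 - 2.84 = 3.2616 eV

For λ₂ = 378.3 nm:
E₂ = hc/λ₂ = 3.2774 eV
KE₂ = E₂ - φ = 3.2774 - 2.84 = 0.4374 eV

Ratio: KE₁/KE₂ = 3.2616/0.4374 = 7.4567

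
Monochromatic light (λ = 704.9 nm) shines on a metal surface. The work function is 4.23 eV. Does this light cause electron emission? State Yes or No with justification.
No

For photoemission, the photon energy must exceed the work function.

Photon energy: E = hc/λ = 1.7589 eV
Work function: φ = 4.23 eV

Since E_photon (1.7589 eV) < φ (4.23 eV), photoemission will NOT occur.
The threshold wavelength is λ₀ = hc/φ = 293.1 nm.
Since 704.9 nm > 293.1 nm, the photons lack sufficient energy.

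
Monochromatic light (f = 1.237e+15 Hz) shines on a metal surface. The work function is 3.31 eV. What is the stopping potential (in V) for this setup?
1.8058 V

The stopping potential V_s satisfies: eV_s = KE_max

First, find KE_max using Einstein's equation:
E_photon = hf = (6.626×10⁻³⁴ J·s)(1.237e+15 Hz) = 5.1158 eV
KE_max = E_photon - φ = 5.1158 - 3.31 = 1.8058 eV

Since eV_s = KE_max:
V_s = KE_max/e = 1.8058 V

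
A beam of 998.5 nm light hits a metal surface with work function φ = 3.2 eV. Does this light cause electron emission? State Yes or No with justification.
No

For photoemission, the photon energy must exceed the work function.

Photon energy: E = hc/λ = 1.2417 eV
Work function: φ = 3.2 eV

Since E_photon (1.2417 eV) < φ (3.2 eV), photoemission will NOT occur.
The threshold wavelength is λ₀ = hc/φ = 387.5 nm.
Since 998.5 nm > 387.5 nm, the photons lack sufficient energy.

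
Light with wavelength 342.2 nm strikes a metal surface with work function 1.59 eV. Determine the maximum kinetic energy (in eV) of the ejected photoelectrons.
2.0332 eV

Using Einstein's photoelectric equation: KE_max = hf - φ = hc/λ - φ

First, calculate the photon energy:
E_photon = hc/λ = (6.626×10⁻³⁴ J·s)(3×10⁸ m/s) / (342.2×10⁻⁹ m)
E_photon = 3.6232 eV

Then, the maximum kinetic energy:
KE_max = E_photon - φ = 3.6232 eV - 1.59 eV = 2.0332 eV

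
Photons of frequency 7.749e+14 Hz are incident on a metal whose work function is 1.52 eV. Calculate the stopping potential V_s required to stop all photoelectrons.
1.6847 V

The stopping potential V_s satisfies: eV_s = KE_max

First, find KE_max using Einstein's equation:
E_photon = hf = (6.626×10⁻³⁴ J·s)(7.749e+14 Hz) = 3.2047 eV
KE_max = E_photon - φ = 3.2047 - 1.52 = 1.6847 eV

Since eV_s = KE_max:
V_s = KE_max/e = 1.6847 V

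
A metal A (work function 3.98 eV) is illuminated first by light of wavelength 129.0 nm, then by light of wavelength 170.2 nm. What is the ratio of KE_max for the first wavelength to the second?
1.7040

Using Einstein's equation: KE_max = hc/λ - φ

For λ₁ = 129.0 nm:
E₁ = hc/λ₁ = 9.6112 eV
KE₁ = E₁ - φ = 9.6112 - 3.98 = 5.6312 eV

For λ₂ = 170.2 nm:
E₂ = hc/λ₂ = 7.2846 eV
KE₂ = E₂ - φ = 7.2846 - 3.98 = 3.3046 eV

Ratio: KE₁/KE₂ = 5.6312/3.3046 = 1.7040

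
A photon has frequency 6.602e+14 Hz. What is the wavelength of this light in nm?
454.09 nm

Using the wave equation: c = fλ

Solving for wavelength:
λ = c/f = (3×10⁸ m/s) / (6.602e+14 Hz)
λ = 454.09 nm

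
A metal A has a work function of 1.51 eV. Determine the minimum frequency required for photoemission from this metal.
3.6512e+14 Hz

The threshold frequency is when the photon energy equals the work function:
hf₀ = φ

Solving for f₀:
f₀ = φ/h = (1.51 eV × 1.602×10⁻¹⁹ J/eV) / (6.626×10⁻³⁴ J·s)
f₀ = 3.6512e+14 Hz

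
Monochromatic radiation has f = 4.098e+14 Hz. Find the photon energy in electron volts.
1.6948 eV

Using E = hf:

E = hf = (6.626×10⁻³⁴ J·s)(4.098e+14 Hz)
E = 1.6948 eV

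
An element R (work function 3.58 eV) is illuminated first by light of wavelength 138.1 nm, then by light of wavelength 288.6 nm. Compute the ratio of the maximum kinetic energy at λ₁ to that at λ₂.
7.5383

Using Einstein's equation: KE_max = hc/λ - φ

For λ₁ = 138.1 nm:
E₁ = hc/λ₁ = 8.9779 eV
KE₁ = E₁ - φ = 8.9779 - 3.58 = 5.3979 eV

For λ₂ = 288.6 nm:
E₂ = hc/λ₂ = 4.2961 eV
KE₂ = E₂ - φ = 4.2961 - 3.58 = 0.7161 eV

Ratio: KE₁/KE₂ = 5.3979/0.7161 = 7.5383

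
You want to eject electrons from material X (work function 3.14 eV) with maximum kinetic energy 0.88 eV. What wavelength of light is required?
308.42 nm

From Einstein's equation: KE_max = hc/λ - φ

Rearranging for λ:
hc/λ = KE_max + φ
λ = hc/(KE_max + φ)

Required photon energy:
E_photon = KE_max + φ = 0.88 + 3.14 = 4.02 eV

Required wavelength:
λ = hc/E_photon = (6.626×10⁻³⁴)(3×10⁸) / (4.02 × 1.602×10⁻¹⁹)
λ = 308.42 nm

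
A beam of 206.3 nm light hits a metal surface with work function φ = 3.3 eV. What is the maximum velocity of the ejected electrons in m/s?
9.7634e+05 m/s

First, find the maximum kinetic energy:
E_photon = hc/λ = 6.0099 eV
KE_max = E_photon - φ = 6.0099 - 3.3 = 2.7099 eV

Convert to Joules: KE_max = 2.7099 × 1.602×10⁻¹⁹ J = 4.3417e-19 J

Then use KE = ½mv² to find velocity:
v = √(2·KE/m) = √(2 × 4.3417e-19 J / 9.109e-31 kg)
v = 9.7634e+05 m/s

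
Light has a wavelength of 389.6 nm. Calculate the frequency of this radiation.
7.6949e+14 Hz

Using the wave equation: c = fλ

Solving for frequency:
f = c/λ = (3×10⁸ m/s) / (389.6×10⁻⁹ m)
f = 7.6949e+14 Hz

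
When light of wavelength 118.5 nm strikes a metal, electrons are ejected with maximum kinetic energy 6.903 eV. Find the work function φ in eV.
3.56 eV

From Einstein's photoelectric equation: KE_max = hf - φ = hc/λ - φ

Rearranging for φ:
φ = hc/λ - KE_max

Calculate photon energy:
E_photon = hc/λ = 10.4628 eV

Therefore:
φ = 10.4628 - 6.903 = 3.56 eV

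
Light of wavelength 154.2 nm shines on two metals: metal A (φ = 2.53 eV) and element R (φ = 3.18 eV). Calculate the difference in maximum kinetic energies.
0.6500 eV

Using KE_max = hc/λ - φ for each metal:

Photon energy: E = hc/λ = 8.0405 eV

For metal A (φ₁ = 2.53 eV):
KE₁ = E - φ₁ = 8.0405 - 2.53 = 5.5105 eV

For element R (φ₂ = 3.18 eV):
KE₂ = E - φ₂ = 8.0405 - 3.18 = 4.8605 eV

Difference:
ΔKE = KE₁ - KE₂ = 5.5105 - 4.8605 = 0.6500 eV

Note: The difference equals the difference in work functions: 3.18 - 2.53 = 0.65 eV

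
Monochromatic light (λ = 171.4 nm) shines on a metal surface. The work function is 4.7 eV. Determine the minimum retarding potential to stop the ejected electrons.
2.5336 V

The stopping potential V_s satisfies: eV_s = KE_max

First, find KE_max using Einstein's equation:
E_photon = hc/λ = 7.2336 eV
KE_max = E_photon - φ = 7.2336 - 4.7 = 2.5336 eV

Since eV_s = KE_max:
V_s = KE_max/e = 2.5336 V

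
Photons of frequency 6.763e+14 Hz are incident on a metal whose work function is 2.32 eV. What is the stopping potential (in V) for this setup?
0.4770 V

The stopping potential V_s satisfies: eV_s = KE_max

First, find KE_max using Einstein's equation:
E_photon = hf = (6.626×10⁻³⁴ J·s)(6.763e+14 Hz) = 2.7970 eV
KE_max = E_photon - φ = 2.7970 - 2.32 = 0.4770 eV

Since eV_s = KE_max:
V_s = KE_max/e = 0.4770 V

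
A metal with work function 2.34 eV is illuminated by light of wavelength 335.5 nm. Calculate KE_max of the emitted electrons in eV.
1.3555 eV

Using Einstein's photoelectric equation: KE_max = hf - φ = hc/λ - φ

First, calculate the photon energy:
E_photon = hc/λ = (6.626×10⁻³⁴ J·s)(3×10⁸ m/s) / (335.5×10⁻⁹ m)
E_photon = 3.6955 eV

Then, the maximum kinetic energy:
KE_max = E_photon - φ = 3.6955 eV - 2.34 eV = 1.3555 eV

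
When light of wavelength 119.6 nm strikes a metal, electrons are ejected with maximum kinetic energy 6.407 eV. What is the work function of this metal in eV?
3.96 eV

From Einstein's photoelectric equation: KE_max = hf - φ = hc/λ - φ

Rearranging for φ:
φ = hc/λ - KE_max

Calculate photon energy:
E_photon = hc/λ = 10.3666 eV

Therefore:
φ = 10.3666 - 6.407 = 3.96 eV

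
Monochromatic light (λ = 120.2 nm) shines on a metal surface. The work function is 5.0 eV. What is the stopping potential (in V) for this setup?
5.3148 V

The stopping potential V_s satisfies: eV_s = KE_max

First, find KE_max using Einstein's equation:
E_photon = hc/λ = 10.3148 eV
KE_max = E_photon - φ = 10.3148 - 5.0 = 5.3148 eV

Since eV_s = KE_max:
V_s = KE_max/e = 5.3148 V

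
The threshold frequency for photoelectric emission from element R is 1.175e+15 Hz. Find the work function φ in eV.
4.86 eV

At the threshold frequency, photon energy equals work function:
φ = hf₀

Calculating:
φ = (6.626×10⁻³⁴ J·s)(1.175e+15 Hz)
φ = 4.86 eV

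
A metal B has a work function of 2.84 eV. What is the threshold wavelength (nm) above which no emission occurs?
436.56 nm

The threshold wavelength is when the photon energy equals the work function:
hc/λ₀ = φ

Solving for λ₀:
λ₀ = hc/φ = (6.626×10⁻³⁴ J·s)(3×10⁸ m/s) / (2.84 eV × 1.602×10⁻¹⁹ J/eV)
λ₀ = 436.56 nm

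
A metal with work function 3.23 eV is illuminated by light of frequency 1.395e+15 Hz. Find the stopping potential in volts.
2.5393 V

The stopping potential V_s satisfies: eV_s = KE_max

First, find KE_max using Einstein's equation:
E_photon = hf = (6.626×10⁻³⁴ J·s)(1.395e+15 Hz) = 5.7693 eV
KE_max = E_photon - φ = 5.7693 - 3.23 = 2.5393 eV

Since eV_s = KE_max:
V_s = KE_max/e = 2.5393 V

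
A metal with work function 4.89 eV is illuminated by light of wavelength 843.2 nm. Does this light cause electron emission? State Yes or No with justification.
No

For photoemission, the photon energy must exceed the work function.

Photon energy: E = hc/λ = 1.4704 eV
Work function: φ = 4.89 eV

Since E_photon (1.4704 eV) < φ (4.89 eV), photoemission will NOT occur.
The threshold wavelength is λ₀ = hc/φ = 253.5 nm.
Since 843.2 nm > 253.5 nm, the photons lack sufficient energy.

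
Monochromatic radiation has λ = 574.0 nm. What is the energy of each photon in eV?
2.1600 eV

Using E = hf = hc/λ:

E = hc/λ = (6.626×10⁻³⁴ J·s)(3×10⁸ m/s) / (574.0×10⁻⁹ m)
E = 2.1600 eV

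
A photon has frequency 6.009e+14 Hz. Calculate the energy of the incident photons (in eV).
2.4851 eV

Using E = hf:

E = hf = (6.626×10⁻³⁴ J·s)(6.009e+14 Hz)
E = 2.4851 eV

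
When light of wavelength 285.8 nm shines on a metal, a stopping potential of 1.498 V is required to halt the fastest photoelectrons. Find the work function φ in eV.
2.84 eV

The stopping potential gives the maximum kinetic energy: KE_max = eV_s = 1.498 eV

From Einstein's photoelectric equation: KE_max = hc/λ - φ
Rearranging: φ = hc/λ - KE_max

Calculate photon energy:
E_photon = hc/λ = (6.626×10⁻³⁴ J·s)(3×10⁸ m/s) / (285.8×10⁻⁹ m) = 4.3381 eV

Therefore:
φ = 4.3381 - 1.498 = 2.84 eV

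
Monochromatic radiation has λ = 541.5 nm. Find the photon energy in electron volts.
2.2896 eV

Using E = hf = hc/λ:

E = hc/λ = (6.626×10⁻³⁴ J·s)(3×10⁸ m/s) / (541.5×10⁻⁹ m)
E = 2.2896 eV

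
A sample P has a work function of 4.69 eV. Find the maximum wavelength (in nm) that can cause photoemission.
264.36 nm

The threshold wavelength is when the photon energy equals the work function:
hc/λ₀ = φ

Solving for λ₀:
λ₀ = hc/φ = (6.626×10⁻³⁴ J·s)(3×10⁸ m/s) / (4.69 eV × 1.602×10⁻¹⁹ J/eV)
λ₀ = 264.36 nm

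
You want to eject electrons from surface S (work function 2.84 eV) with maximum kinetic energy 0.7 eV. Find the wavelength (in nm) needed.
350.24 nm

From Einstein's equation: KE_max = hc/λ - φ

Rearranging for λ:
hc/λ = KE_max + φ
λ = hc/(KE_max + φ)

Required photon energy:
E_photon = KE_max + φ = 0.7 + 2.84 = 3.54 eV

Required wavelength:
λ = hc/E_photon = (6.626×10⁻³⁴)(3×10⁸) / (3.54 × 1.602×10⁻¹⁹)
λ = 350.24 nm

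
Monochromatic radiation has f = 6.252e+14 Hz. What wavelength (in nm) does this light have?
479.51 nm

Using the wave equation: c = fλ

Solving for wavelength:
λ = c/f = (3×10⁸ m/s) / (6.252e+14 Hz)
λ = 479.51 nm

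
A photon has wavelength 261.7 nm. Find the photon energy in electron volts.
4.7376 eV

Using E = hf = hc/λ:

E = hc/λ = (6.626×10⁻³⁴ J·s)(3×10⁸ m/s) / (261.7×10⁻⁹ m)
E = 4.7376 eV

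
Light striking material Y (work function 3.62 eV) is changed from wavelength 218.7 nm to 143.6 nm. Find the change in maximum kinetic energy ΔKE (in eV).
2.9649 eV

Using Einstein's equation: KE_max = hc/λ - φ

For λ₁ = 218.7 nm:
KE₁ = hc/λ₁ - φ = 5.6691 - 3.62 = 2.0491 eV

For λ₂ = 143.6 nm:
KE₂ = hc/λ₂ - φ = 8.6340 - 3.62 = 5.0140 eV

Change in KE:
ΔKE = KE₂ - KE₁ = 5.0140 - 2.0491 = 2.9649 eV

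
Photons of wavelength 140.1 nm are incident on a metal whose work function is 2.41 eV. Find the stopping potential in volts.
6.4397 V

The stopping potential V_s satisfies: eV_s = KE_max

First, find KE_max using Einstein's equation:
E_photon = hc/λ = 8.8497 eV
KE_max = E_photon - φ = 8.8497 - 2.41 = 6.4397 eV

Since eV_s = KE_max:
V_s = KE_max/e = 6.4397 V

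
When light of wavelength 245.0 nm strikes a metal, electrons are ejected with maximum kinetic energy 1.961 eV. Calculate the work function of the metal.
3.10 eV

From Einstein's photoelectric equation: KE_max = hf - φ = hc/λ - φ

Rearranging for φ:
φ = hc/λ - KE_max

Calculate photon energy:
E_photon = hc/λ = 5.0606 eV

Therefore:
φ = 5.0606 - 1.961 = 3.10 eV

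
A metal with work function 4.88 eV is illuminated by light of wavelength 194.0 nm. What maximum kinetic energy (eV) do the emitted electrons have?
1.5109 eV

Using Einstein's photoelectric equation: KE_max = hf - φ = hc/λ - φ

First, calculate the photon energy:
E_photon = hc/λ = (6.626×10⁻³⁴ J·s)(3×10⁸ m/s) / (194.0×10⁻⁹ m)
E_photon = 6.3909 eV

Then, the maximum kinetic energy:
KE_max = E_photon - φ = 6.3909 eV - 4.88 eV = 1.5109 eV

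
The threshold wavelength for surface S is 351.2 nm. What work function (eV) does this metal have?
3.53 eV

At the threshold wavelength, photon energy equals work function:
φ = hc/λ₀

Calculating:
φ = (6.626×10⁻³⁴ J·s)(3×10⁸ m/s) / (351.2×10⁻⁹ m)
φ = 3.53 eV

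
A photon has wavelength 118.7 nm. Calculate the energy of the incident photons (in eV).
10.4452 eV

Using E = hf = hc/λ:

E = hc/λ = (6.626×10⁻³⁴ J·s)(3×10⁸ m/s) / (118.7×10⁻⁹ m)
E = 10.4452 eV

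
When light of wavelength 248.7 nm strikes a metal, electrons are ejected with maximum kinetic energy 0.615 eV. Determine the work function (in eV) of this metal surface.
4.37 eV

From Einstein's photoelectric equation: KE_max = hf - φ = hc/λ - φ

Rearranging for φ:
φ = hc/λ - KE_max

Calculate photon energy:
E_photon = hc/λ = 4.9853 eV

Therefore:
φ = 4.9853 - 0.615 = 4.37 eV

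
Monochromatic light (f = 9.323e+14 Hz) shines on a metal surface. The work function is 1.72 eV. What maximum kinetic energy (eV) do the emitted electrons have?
2.1357 eV

Using Einstein's photoelectric equation: KE_max = hf - φ

First, calculate the photon energy:
E_photon = hf = (6.626×10⁻³⁴ J·s)(9.323e+14 Hz)
E_photon = 3.8557 eV

Then, the maximum kinetic energy:
KE_max = E_photon - φ = 3.8557 eV - 1.72 eV = 2.1357 eV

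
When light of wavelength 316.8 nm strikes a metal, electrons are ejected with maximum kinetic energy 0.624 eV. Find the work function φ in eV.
3.29 eV

From Einstein's photoelectric equation: KE_max = hf - φ = hc/λ - φ

Rearranging for φ:
φ = hc/λ - KE_max

Calculate photon energy:
E_photon = hc/λ = 3.9136 eV

Therefore:
φ = 3.9136 - 0.624 = 3.29 eV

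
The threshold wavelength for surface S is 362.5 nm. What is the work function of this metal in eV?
3.42 eV

At the threshold wavelength, photon energy equals work function:
φ = hc/λ₀

Calculating:
φ = (6.626×10⁻³⁴ J·s)(3×10⁸ m/s) / (362.5×10⁻⁹ m)
φ = 3.42 eV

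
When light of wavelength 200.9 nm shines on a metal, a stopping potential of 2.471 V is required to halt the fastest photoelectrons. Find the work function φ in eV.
3.70 eV

The stopping potential gives the maximum kinetic energy: KE_max = eV_s = 2.471 eV

From Einstein's photoelectric equation: KE_max = hc/λ - φ
Rearranging: φ = hc/λ - KE_max

Calculate photon energy:
E_photon = hc/λ = (6.626×10⁻³⁴ J·s)(3×10⁸ m/s) / (200.9×10⁻⁹ m) = 6.1714 eV

Therefore:
φ = 6.1714 - 2.471 = 3.70 eV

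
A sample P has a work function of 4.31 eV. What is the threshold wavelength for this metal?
287.67 nm

The threshold wavelength is when the photon energy equals the work function:
hc/λ₀ = φ

Solving for λ₀:
λ₀ = hc/φ = (6.626×10⁻³⁴ J·s)(3×10⁸ m/s) / (4.31 eV × 1.602×10⁻¹⁹ J/eV)
λ₀ = 287.67 nm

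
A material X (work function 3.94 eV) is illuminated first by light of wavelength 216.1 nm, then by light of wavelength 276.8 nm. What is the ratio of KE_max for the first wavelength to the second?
3.3334

Using Einstein's equation: KE_max = hc/λ - φ

For λ₁ = 216.1 nm:
E₁ = hc/λ₁ = 5.7374 eV
KE₁ = E₁ - φ = 5.7374 - 3.94 = 1.7974 eV

For λ₂ = 276.8 nm:
E₂ = hc/λ₂ = 4.4792 eV
KE₂ = E₂ - φ = 4.4792 - 3.94 = 0.5392 eV

Ratio: KE₁/KE₂ = 1.7974/0.5392 = 3.3334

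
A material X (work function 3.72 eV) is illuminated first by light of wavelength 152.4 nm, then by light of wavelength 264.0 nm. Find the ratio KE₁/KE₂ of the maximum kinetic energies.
4.5223

Using Einstein's equation: KE_max = hc/λ - φ

For λ₁ = 152.4 nm:
E₁ = hc/λ₁ = 8.1354 eV
KE₁ = E₁ - φ = 8.1354 - 3.72 = 4.4154 eV

For λ₂ = 264.0 nm:
E₂ = hc/λ₂ = 4.6964 eV
KE₂ = E₂ - φ = 4.6964 - 3.72 = 0.9764 eV

Ratio: KE₁/KE₂ = 4.4154/0.9764 = 4.5223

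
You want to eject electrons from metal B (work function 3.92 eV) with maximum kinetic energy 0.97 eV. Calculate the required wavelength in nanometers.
253.55 nm

From Einstein's equation: KE_max = hc/λ - φ

Rearranging for λ:
hc/λ = KE_max + φ
λ = hc/(KE_max + φ)

Required photon energy:
E_photon = KE_max + φ = 0.97 + 3.92 = 4.89 eV

Required wavelength:
λ = hc/E_photon = (6.626×10⁻³⁴)(3×10⁸) / (4.89 × 1.602×10⁻¹⁹)
λ = 253.55 nm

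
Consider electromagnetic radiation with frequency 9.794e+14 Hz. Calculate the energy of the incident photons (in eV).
4.0505 eV

Using E = hf:

E = hf = (6.626×10⁻³⁴ J·s)(9.794e+14 Hz)
E = 4.0505 eV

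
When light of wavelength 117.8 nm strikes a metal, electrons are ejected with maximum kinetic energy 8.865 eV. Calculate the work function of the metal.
1.66 eV

From Einstein's photoelectric equation: KE_max = hf - φ = hc/λ - φ

Rearranging for φ:
φ = hc/λ - KE_max

Calculate photon energy:
E_photon = hc/λ = 10.5250 eV

Therefore:
φ = 10.5250 - 8.865 = 1.66 eV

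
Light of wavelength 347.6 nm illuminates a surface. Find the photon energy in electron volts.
3.5669 eV

Using E = hf = hc/λ:

E = hc/λ = (6.626×10⁻³⁴ J·s)(3×10⁸ m/s) / (347.6×10⁻⁹ m)
E = 3.5669 eV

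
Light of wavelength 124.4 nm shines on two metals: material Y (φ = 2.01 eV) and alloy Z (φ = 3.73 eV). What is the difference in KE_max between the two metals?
1.7200 eV

Using KE_max = hc/λ - φ for each metal:

Photon energy: E = hc/λ = 9.9666 eV

For material Y (φ₁ = 2.01 eV):
KE₁ = E - φ₁ = 9.9666 - 2.01 = 7.9566 eV

For alloy Z (φ₂ = 3.73 eV):
KE₂ = E - φ₂ = 9.9666 - 3.73 = 6.2366 eV

Difference:
ΔKE = KE₁ - KE₂ = 7.9566 - 6.2366 = 1.7200 eV

Note: The difference equals the difference in work functions: 3.73 - 2.01 = 1.72 eV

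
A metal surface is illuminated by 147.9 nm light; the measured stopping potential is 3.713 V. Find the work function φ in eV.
4.67 eV

The stopping potential gives the maximum kinetic energy: KE_max = eV_s = 3.713 eV

From Einstein's photoelectric equation: KE_max = hc/λ - φ
Rearranging: φ = hc/λ - KE_max

Calculate photon energy:
E_photon = hc/λ = (6.626×10⁻³⁴ J·s)(3×10⁸ m/s) / (147.9×10⁻⁹ m) = 8.3830 eV

Therefore:
φ = 8.3830 - 3.713 = 4.67 eV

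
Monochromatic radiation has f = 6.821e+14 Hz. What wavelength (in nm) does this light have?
439.51 nm

Using the wave equation: c = fλ

Solving for wavelength:
λ = c/f = (3×10⁸ m/s) / (6.821e+14 Hz)
λ = 439.51 nm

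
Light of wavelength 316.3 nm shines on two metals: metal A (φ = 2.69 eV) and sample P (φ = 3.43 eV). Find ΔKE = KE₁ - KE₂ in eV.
0.7400 eV

Using KE_max = hc/λ - φ for each metal:

Photon energy: E = hc/λ = 3.9198 eV

For metal A (φ₁ = 2.69 eV):
KE₁ = E - φ₁ = 3.9198 - 2.69 = 1.2298 eV

For sample P (φ₂ = 3.43 eV):
KE₂ = E - φ₂ = 3.9198 - 3.43 = 0.4898 eV

Difference:
ΔKE = KE₁ - KE₂ = 1.2298 - 0.4898 = 0.7400 eV

Note: The difference equals the difference in work functions: 3.43 - 2.69 = 0.74 eV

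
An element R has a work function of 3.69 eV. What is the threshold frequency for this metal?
8.9224e+14 Hz

The threshold frequency is when the photon energy equals the work function:
hf₀ = φ

Solving for f₀:
f₀ = φ/h = (3.69 eV × 1.602×10⁻¹⁹ J/eV) / (6.626×10⁻³⁴ J·s)
f₀ = 8.9224e+14 Hz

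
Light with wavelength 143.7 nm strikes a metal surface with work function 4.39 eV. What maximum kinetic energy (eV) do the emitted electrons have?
4.2380 eV

Using Einstein's photoelectric equation: KE_max = hf - φ = hc/λ - φ

First, calculate the photon energy:
E_photon = hc/λ = (6.626×10⁻³⁴ J·s)(3×10⁸ m/s) / (143.7×10⁻⁹ m)
E_photon = 8.6280 eV

Then, the maximum kinetic energy:
KE_max = E_photon - φ = 8.6280 eV - 4.39 eV = 4.2380 eV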